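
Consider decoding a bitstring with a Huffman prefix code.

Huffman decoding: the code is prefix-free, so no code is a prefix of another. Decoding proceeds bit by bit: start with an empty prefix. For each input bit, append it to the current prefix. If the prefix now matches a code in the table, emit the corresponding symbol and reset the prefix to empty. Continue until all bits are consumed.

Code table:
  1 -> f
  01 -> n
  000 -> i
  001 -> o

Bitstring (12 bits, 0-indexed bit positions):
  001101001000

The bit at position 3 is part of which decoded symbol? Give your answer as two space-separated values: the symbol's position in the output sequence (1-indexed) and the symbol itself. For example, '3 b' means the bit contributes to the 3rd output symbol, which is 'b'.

Answer: 2 f

Derivation:
Bit 0: prefix='0' (no match yet)
Bit 1: prefix='00' (no match yet)
Bit 2: prefix='001' -> emit 'o', reset
Bit 3: prefix='1' -> emit 'f', reset
Bit 4: prefix='0' (no match yet)
Bit 5: prefix='01' -> emit 'n', reset
Bit 6: prefix='0' (no match yet)
Bit 7: prefix='00' (no match yet)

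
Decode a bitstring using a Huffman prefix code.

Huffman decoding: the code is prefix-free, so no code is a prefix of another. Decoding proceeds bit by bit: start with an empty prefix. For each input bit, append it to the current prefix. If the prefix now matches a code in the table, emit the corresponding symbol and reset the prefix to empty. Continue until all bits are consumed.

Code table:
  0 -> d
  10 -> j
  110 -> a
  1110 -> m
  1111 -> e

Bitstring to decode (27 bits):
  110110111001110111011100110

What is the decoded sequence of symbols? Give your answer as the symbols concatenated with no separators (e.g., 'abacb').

Bit 0: prefix='1' (no match yet)
Bit 1: prefix='11' (no match yet)
Bit 2: prefix='110' -> emit 'a', reset
Bit 3: prefix='1' (no match yet)
Bit 4: prefix='11' (no match yet)
Bit 5: prefix='110' -> emit 'a', reset
Bit 6: prefix='1' (no match yet)
Bit 7: prefix='11' (no match yet)
Bit 8: prefix='111' (no match yet)
Bit 9: prefix='1110' -> emit 'm', reset
Bit 10: prefix='0' -> emit 'd', reset
Bit 11: prefix='1' (no match yet)
Bit 12: prefix='11' (no match yet)
Bit 13: prefix='111' (no match yet)
Bit 14: prefix='1110' -> emit 'm', reset
Bit 15: prefix='1' (no match yet)
Bit 16: prefix='11' (no match yet)
Bit 17: prefix='111' (no match yet)
Bit 18: prefix='1110' -> emit 'm', reset
Bit 19: prefix='1' (no match yet)
Bit 20: prefix='11' (no match yet)
Bit 21: prefix='111' (no match yet)
Bit 22: prefix='1110' -> emit 'm', reset
Bit 23: prefix='0' -> emit 'd', reset
Bit 24: prefix='1' (no match yet)
Bit 25: prefix='11' (no match yet)
Bit 26: prefix='110' -> emit 'a', reset

Answer: aamdmmmda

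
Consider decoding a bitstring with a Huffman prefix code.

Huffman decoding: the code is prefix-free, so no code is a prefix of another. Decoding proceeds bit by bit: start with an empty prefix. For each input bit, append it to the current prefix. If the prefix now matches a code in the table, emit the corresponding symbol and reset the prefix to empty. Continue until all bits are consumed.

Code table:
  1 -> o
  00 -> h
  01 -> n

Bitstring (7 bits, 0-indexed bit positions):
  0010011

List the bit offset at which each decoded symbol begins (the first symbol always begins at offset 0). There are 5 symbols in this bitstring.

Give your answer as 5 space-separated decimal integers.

Answer: 0 2 3 5 6

Derivation:
Bit 0: prefix='0' (no match yet)
Bit 1: prefix='00' -> emit 'h', reset
Bit 2: prefix='1' -> emit 'o', reset
Bit 3: prefix='0' (no match yet)
Bit 4: prefix='00' -> emit 'h', reset
Bit 5: prefix='1' -> emit 'o', reset
Bit 6: prefix='1' -> emit 'o', reset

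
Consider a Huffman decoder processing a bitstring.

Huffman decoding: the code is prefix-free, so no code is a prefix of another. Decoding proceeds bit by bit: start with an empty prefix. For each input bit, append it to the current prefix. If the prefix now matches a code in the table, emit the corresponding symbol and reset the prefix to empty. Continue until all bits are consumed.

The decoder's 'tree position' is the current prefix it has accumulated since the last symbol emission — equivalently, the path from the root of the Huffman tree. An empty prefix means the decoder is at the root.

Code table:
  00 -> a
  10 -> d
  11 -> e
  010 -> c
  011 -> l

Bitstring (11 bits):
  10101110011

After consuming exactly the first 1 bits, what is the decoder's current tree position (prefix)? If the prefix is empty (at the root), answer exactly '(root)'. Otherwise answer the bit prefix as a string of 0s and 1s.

Answer: 1

Derivation:
Bit 0: prefix='1' (no match yet)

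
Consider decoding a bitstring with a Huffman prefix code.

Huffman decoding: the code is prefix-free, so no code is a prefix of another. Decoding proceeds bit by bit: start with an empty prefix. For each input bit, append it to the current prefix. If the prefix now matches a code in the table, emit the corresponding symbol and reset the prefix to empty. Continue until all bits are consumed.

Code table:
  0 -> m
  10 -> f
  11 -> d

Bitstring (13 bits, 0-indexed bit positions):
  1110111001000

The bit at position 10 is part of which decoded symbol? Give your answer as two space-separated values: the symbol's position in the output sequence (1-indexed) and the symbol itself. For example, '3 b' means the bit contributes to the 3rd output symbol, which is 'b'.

Bit 0: prefix='1' (no match yet)
Bit 1: prefix='11' -> emit 'd', reset
Bit 2: prefix='1' (no match yet)
Bit 3: prefix='10' -> emit 'f', reset
Bit 4: prefix='1' (no match yet)
Bit 5: prefix='11' -> emit 'd', reset
Bit 6: prefix='1' (no match yet)
Bit 7: prefix='10' -> emit 'f', reset
Bit 8: prefix='0' -> emit 'm', reset
Bit 9: prefix='1' (no match yet)
Bit 10: prefix='10' -> emit 'f', reset
Bit 11: prefix='0' -> emit 'm', reset
Bit 12: prefix='0' -> emit 'm', reset

Answer: 6 f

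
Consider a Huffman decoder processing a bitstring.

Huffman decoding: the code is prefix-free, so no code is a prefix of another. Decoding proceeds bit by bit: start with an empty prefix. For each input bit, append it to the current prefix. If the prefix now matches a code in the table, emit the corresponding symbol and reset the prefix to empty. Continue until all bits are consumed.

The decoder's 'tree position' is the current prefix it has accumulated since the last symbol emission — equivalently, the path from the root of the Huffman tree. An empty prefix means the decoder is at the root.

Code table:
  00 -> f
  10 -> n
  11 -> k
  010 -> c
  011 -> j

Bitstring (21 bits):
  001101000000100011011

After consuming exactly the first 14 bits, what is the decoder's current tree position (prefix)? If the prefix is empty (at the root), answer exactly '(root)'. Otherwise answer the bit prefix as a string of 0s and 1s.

Bit 0: prefix='0' (no match yet)
Bit 1: prefix='00' -> emit 'f', reset
Bit 2: prefix='1' (no match yet)
Bit 3: prefix='11' -> emit 'k', reset
Bit 4: prefix='0' (no match yet)
Bit 5: prefix='01' (no match yet)
Bit 6: prefix='010' -> emit 'c', reset
Bit 7: prefix='0' (no match yet)
Bit 8: prefix='00' -> emit 'f', reset
Bit 9: prefix='0' (no match yet)
Bit 10: prefix='00' -> emit 'f', reset
Bit 11: prefix='0' (no match yet)
Bit 12: prefix='01' (no match yet)
Bit 13: prefix='010' -> emit 'c', reset

Answer: (root)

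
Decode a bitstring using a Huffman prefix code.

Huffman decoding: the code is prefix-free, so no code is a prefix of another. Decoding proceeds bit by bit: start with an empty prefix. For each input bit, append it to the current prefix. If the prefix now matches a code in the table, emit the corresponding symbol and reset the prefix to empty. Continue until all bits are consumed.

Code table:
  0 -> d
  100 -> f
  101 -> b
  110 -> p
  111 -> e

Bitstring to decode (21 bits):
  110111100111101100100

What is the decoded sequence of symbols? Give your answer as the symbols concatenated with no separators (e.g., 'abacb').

Bit 0: prefix='1' (no match yet)
Bit 1: prefix='11' (no match yet)
Bit 2: prefix='110' -> emit 'p', reset
Bit 3: prefix='1' (no match yet)
Bit 4: prefix='11' (no match yet)
Bit 5: prefix='111' -> emit 'e', reset
Bit 6: prefix='1' (no match yet)
Bit 7: prefix='10' (no match yet)
Bit 8: prefix='100' -> emit 'f', reset
Bit 9: prefix='1' (no match yet)
Bit 10: prefix='11' (no match yet)
Bit 11: prefix='111' -> emit 'e', reset
Bit 12: prefix='1' (no match yet)
Bit 13: prefix='10' (no match yet)
Bit 14: prefix='101' -> emit 'b', reset
Bit 15: prefix='1' (no match yet)
Bit 16: prefix='10' (no match yet)
Bit 17: prefix='100' -> emit 'f', reset
Bit 18: prefix='1' (no match yet)
Bit 19: prefix='10' (no match yet)
Bit 20: prefix='100' -> emit 'f', reset

Answer: pefebff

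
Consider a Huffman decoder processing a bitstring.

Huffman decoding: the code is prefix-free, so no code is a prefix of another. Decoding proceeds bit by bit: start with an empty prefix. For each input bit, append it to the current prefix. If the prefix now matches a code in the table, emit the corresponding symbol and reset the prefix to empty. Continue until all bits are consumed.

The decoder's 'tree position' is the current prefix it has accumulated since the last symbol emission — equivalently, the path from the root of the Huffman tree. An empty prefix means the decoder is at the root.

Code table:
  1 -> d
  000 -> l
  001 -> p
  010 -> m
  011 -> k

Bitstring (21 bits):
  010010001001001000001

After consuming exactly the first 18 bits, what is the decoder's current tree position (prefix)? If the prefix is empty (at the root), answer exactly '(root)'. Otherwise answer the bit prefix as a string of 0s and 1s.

Bit 0: prefix='0' (no match yet)
Bit 1: prefix='01' (no match yet)
Bit 2: prefix='010' -> emit 'm', reset
Bit 3: prefix='0' (no match yet)
Bit 4: prefix='01' (no match yet)
Bit 5: prefix='010' -> emit 'm', reset
Bit 6: prefix='0' (no match yet)
Bit 7: prefix='00' (no match yet)
Bit 8: prefix='001' -> emit 'p', reset
Bit 9: prefix='0' (no match yet)
Bit 10: prefix='00' (no match yet)
Bit 11: prefix='001' -> emit 'p', reset
Bit 12: prefix='0' (no match yet)
Bit 13: prefix='00' (no match yet)
Bit 14: prefix='001' -> emit 'p', reset
Bit 15: prefix='0' (no match yet)
Bit 16: prefix='00' (no match yet)
Bit 17: prefix='000' -> emit 'l', reset

Answer: (root)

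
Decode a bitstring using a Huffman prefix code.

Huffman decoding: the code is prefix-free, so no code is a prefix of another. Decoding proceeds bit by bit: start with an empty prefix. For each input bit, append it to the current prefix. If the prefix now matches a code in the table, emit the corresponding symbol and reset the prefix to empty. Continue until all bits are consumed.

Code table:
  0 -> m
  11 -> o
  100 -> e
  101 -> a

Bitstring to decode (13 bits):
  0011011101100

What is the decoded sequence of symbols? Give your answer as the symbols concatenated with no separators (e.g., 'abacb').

Answer: mmomoae

Derivation:
Bit 0: prefix='0' -> emit 'm', reset
Bit 1: prefix='0' -> emit 'm', reset
Bit 2: prefix='1' (no match yet)
Bit 3: prefix='11' -> emit 'o', reset
Bit 4: prefix='0' -> emit 'm', reset
Bit 5: prefix='1' (no match yet)
Bit 6: prefix='11' -> emit 'o', reset
Bit 7: prefix='1' (no match yet)
Bit 8: prefix='10' (no match yet)
Bit 9: prefix='101' -> emit 'a', reset
Bit 10: prefix='1' (no match yet)
Bit 11: prefix='10' (no match yet)
Bit 12: prefix='100' -> emit 'e', reset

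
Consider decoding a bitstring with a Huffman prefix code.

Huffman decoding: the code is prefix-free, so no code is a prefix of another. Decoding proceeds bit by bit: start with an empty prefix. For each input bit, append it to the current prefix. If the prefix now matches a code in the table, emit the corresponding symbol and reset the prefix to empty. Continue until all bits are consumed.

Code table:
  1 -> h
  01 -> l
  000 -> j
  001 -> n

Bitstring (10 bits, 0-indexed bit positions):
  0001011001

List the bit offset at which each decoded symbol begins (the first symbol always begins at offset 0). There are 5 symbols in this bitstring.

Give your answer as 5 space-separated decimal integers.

Bit 0: prefix='0' (no match yet)
Bit 1: prefix='00' (no match yet)
Bit 2: prefix='000' -> emit 'j', reset
Bit 3: prefix='1' -> emit 'h', reset
Bit 4: prefix='0' (no match yet)
Bit 5: prefix='01' -> emit 'l', reset
Bit 6: prefix='1' -> emit 'h', reset
Bit 7: prefix='0' (no match yet)
Bit 8: prefix='00' (no match yet)
Bit 9: prefix='001' -> emit 'n', reset

Answer: 0 3 4 6 7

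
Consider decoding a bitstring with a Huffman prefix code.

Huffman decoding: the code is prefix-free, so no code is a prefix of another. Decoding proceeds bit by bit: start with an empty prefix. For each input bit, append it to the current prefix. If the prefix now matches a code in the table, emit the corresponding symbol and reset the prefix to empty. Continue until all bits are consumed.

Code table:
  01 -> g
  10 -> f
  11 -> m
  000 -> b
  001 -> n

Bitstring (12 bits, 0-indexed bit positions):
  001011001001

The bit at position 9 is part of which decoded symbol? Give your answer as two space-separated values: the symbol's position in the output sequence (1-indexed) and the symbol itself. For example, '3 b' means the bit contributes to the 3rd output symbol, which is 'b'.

Bit 0: prefix='0' (no match yet)
Bit 1: prefix='00' (no match yet)
Bit 2: prefix='001' -> emit 'n', reset
Bit 3: prefix='0' (no match yet)
Bit 4: prefix='01' -> emit 'g', reset
Bit 5: prefix='1' (no match yet)
Bit 6: prefix='10' -> emit 'f', reset
Bit 7: prefix='0' (no match yet)
Bit 8: prefix='01' -> emit 'g', reset
Bit 9: prefix='0' (no match yet)
Bit 10: prefix='00' (no match yet)
Bit 11: prefix='001' -> emit 'n', reset

Answer: 5 n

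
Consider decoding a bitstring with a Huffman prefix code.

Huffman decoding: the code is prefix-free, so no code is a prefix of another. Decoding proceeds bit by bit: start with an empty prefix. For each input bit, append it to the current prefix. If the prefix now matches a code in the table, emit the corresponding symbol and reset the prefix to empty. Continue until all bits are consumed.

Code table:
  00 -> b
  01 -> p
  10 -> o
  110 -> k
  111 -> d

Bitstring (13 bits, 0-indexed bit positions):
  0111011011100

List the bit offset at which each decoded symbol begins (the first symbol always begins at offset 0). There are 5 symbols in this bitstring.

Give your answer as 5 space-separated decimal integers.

Bit 0: prefix='0' (no match yet)
Bit 1: prefix='01' -> emit 'p', reset
Bit 2: prefix='1' (no match yet)
Bit 3: prefix='11' (no match yet)
Bit 4: prefix='110' -> emit 'k', reset
Bit 5: prefix='1' (no match yet)
Bit 6: prefix='11' (no match yet)
Bit 7: prefix='110' -> emit 'k', reset
Bit 8: prefix='1' (no match yet)
Bit 9: prefix='11' (no match yet)
Bit 10: prefix='111' -> emit 'd', reset
Bit 11: prefix='0' (no match yet)
Bit 12: prefix='00' -> emit 'b', reset

Answer: 0 2 5 8 11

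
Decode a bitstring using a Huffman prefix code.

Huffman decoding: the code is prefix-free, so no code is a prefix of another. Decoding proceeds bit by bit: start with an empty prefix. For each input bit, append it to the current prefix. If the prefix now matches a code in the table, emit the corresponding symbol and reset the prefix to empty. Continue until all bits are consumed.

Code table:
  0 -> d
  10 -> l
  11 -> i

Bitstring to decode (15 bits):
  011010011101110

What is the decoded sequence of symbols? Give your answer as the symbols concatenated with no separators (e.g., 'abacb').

Answer: didldilil

Derivation:
Bit 0: prefix='0' -> emit 'd', reset
Bit 1: prefix='1' (no match yet)
Bit 2: prefix='11' -> emit 'i', reset
Bit 3: prefix='0' -> emit 'd', reset
Bit 4: prefix='1' (no match yet)
Bit 5: prefix='10' -> emit 'l', reset
Bit 6: prefix='0' -> emit 'd', reset
Bit 7: prefix='1' (no match yet)
Bit 8: prefix='11' -> emit 'i', reset
Bit 9: prefix='1' (no match yet)
Bit 10: prefix='10' -> emit 'l', reset
Bit 11: prefix='1' (no match yet)
Bit 12: prefix='11' -> emit 'i', reset
Bit 13: prefix='1' (no match yet)
Bit 14: prefix='10' -> emit 'l', reset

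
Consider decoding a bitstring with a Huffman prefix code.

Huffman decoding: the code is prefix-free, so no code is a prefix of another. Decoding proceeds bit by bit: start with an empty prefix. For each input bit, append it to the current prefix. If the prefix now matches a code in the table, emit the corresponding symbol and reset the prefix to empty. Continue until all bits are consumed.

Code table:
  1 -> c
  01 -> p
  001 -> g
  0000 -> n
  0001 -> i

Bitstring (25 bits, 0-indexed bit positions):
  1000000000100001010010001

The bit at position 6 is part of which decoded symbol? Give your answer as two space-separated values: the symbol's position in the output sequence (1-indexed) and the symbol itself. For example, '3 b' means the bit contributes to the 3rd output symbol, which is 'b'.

Bit 0: prefix='1' -> emit 'c', reset
Bit 1: prefix='0' (no match yet)
Bit 2: prefix='00' (no match yet)
Bit 3: prefix='000' (no match yet)
Bit 4: prefix='0000' -> emit 'n', reset
Bit 5: prefix='0' (no match yet)
Bit 6: prefix='00' (no match yet)
Bit 7: prefix='000' (no match yet)
Bit 8: prefix='0000' -> emit 'n', reset
Bit 9: prefix='0' (no match yet)
Bit 10: prefix='01' -> emit 'p', reset

Answer: 3 n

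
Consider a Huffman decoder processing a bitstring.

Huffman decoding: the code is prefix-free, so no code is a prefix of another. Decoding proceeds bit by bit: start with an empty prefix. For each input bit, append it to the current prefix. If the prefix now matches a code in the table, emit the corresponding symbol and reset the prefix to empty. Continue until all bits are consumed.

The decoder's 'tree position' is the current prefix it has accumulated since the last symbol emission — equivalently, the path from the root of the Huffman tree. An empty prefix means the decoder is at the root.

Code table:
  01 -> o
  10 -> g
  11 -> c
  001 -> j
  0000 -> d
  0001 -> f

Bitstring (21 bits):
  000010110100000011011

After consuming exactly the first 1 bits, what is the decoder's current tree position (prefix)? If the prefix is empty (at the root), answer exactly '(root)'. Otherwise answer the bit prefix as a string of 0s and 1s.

Bit 0: prefix='0' (no match yet)

Answer: 0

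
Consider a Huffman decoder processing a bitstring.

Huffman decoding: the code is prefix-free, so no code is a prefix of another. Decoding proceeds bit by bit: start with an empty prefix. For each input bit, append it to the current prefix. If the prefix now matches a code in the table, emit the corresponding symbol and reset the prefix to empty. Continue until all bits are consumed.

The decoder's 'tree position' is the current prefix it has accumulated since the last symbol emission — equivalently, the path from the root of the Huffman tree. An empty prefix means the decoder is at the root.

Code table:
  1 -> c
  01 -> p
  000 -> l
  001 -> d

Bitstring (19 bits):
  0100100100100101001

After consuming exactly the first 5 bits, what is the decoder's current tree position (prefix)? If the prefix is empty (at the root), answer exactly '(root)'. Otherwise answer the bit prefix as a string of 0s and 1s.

Bit 0: prefix='0' (no match yet)
Bit 1: prefix='01' -> emit 'p', reset
Bit 2: prefix='0' (no match yet)
Bit 3: prefix='00' (no match yet)
Bit 4: prefix='001' -> emit 'd', reset

Answer: (root)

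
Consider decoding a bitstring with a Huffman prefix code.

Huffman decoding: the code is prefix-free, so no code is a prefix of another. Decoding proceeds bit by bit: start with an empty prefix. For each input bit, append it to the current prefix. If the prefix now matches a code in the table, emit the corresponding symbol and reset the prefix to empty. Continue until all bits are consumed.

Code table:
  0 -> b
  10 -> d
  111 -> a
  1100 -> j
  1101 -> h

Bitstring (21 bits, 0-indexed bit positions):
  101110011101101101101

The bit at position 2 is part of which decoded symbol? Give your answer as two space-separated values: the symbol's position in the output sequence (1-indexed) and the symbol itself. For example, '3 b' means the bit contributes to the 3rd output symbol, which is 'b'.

Answer: 2 a

Derivation:
Bit 0: prefix='1' (no match yet)
Bit 1: prefix='10' -> emit 'd', reset
Bit 2: prefix='1' (no match yet)
Bit 3: prefix='11' (no match yet)
Bit 4: prefix='111' -> emit 'a', reset
Bit 5: prefix='0' -> emit 'b', reset
Bit 6: prefix='0' -> emit 'b', reset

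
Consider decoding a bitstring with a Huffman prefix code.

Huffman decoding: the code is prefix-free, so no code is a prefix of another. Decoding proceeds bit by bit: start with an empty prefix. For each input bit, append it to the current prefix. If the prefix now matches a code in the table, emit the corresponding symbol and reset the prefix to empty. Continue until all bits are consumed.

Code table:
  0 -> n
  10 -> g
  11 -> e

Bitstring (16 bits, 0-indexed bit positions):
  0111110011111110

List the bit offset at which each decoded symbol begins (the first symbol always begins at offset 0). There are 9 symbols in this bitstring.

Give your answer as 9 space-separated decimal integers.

Bit 0: prefix='0' -> emit 'n', reset
Bit 1: prefix='1' (no match yet)
Bit 2: prefix='11' -> emit 'e', reset
Bit 3: prefix='1' (no match yet)
Bit 4: prefix='11' -> emit 'e', reset
Bit 5: prefix='1' (no match yet)
Bit 6: prefix='10' -> emit 'g', reset
Bit 7: prefix='0' -> emit 'n', reset
Bit 8: prefix='1' (no match yet)
Bit 9: prefix='11' -> emit 'e', reset
Bit 10: prefix='1' (no match yet)
Bit 11: prefix='11' -> emit 'e', reset
Bit 12: prefix='1' (no match yet)
Bit 13: prefix='11' -> emit 'e', reset
Bit 14: prefix='1' (no match yet)
Bit 15: prefix='10' -> emit 'g', reset

Answer: 0 1 3 5 7 8 10 12 14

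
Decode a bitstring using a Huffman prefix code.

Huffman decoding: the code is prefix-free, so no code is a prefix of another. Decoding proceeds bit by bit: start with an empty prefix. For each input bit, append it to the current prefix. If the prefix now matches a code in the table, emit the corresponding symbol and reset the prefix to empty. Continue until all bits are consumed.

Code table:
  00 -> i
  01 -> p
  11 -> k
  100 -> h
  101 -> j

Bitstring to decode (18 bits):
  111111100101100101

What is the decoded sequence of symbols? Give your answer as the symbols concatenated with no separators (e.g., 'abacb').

Answer: kkkhjhj

Derivation:
Bit 0: prefix='1' (no match yet)
Bit 1: prefix='11' -> emit 'k', reset
Bit 2: prefix='1' (no match yet)
Bit 3: prefix='11' -> emit 'k', reset
Bit 4: prefix='1' (no match yet)
Bit 5: prefix='11' -> emit 'k', reset
Bit 6: prefix='1' (no match yet)
Bit 7: prefix='10' (no match yet)
Bit 8: prefix='100' -> emit 'h', reset
Bit 9: prefix='1' (no match yet)
Bit 10: prefix='10' (no match yet)
Bit 11: prefix='101' -> emit 'j', reset
Bit 12: prefix='1' (no match yet)
Bit 13: prefix='10' (no match yet)
Bit 14: prefix='100' -> emit 'h', reset
Bit 15: prefix='1' (no match yet)
Bit 16: prefix='10' (no match yet)
Bit 17: prefix='101' -> emit 'j', reset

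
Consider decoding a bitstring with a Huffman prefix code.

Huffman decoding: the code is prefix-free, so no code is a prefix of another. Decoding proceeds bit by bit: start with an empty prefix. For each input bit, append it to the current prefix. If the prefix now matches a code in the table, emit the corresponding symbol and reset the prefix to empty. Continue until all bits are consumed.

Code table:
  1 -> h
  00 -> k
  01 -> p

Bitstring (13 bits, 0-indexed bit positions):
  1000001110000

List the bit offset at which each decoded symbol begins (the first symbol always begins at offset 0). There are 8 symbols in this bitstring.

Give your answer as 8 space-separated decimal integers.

Bit 0: prefix='1' -> emit 'h', reset
Bit 1: prefix='0' (no match yet)
Bit 2: prefix='00' -> emit 'k', reset
Bit 3: prefix='0' (no match yet)
Bit 4: prefix='00' -> emit 'k', reset
Bit 5: prefix='0' (no match yet)
Bit 6: prefix='01' -> emit 'p', reset
Bit 7: prefix='1' -> emit 'h', reset
Bit 8: prefix='1' -> emit 'h', reset
Bit 9: prefix='0' (no match yet)
Bit 10: prefix='00' -> emit 'k', reset
Bit 11: prefix='0' (no match yet)
Bit 12: prefix='00' -> emit 'k', reset

Answer: 0 1 3 5 7 8 9 11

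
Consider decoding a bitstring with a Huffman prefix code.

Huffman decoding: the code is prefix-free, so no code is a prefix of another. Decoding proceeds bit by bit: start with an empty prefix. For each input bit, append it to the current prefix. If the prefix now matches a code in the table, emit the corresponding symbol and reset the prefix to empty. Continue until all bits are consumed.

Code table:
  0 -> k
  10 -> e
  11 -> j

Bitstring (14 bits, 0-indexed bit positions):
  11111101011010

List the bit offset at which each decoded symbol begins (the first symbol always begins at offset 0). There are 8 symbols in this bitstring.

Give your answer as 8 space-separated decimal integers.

Answer: 0 2 4 6 7 9 11 12

Derivation:
Bit 0: prefix='1' (no match yet)
Bit 1: prefix='11' -> emit 'j', reset
Bit 2: prefix='1' (no match yet)
Bit 3: prefix='11' -> emit 'j', reset
Bit 4: prefix='1' (no match yet)
Bit 5: prefix='11' -> emit 'j', reset
Bit 6: prefix='0' -> emit 'k', reset
Bit 7: prefix='1' (no match yet)
Bit 8: prefix='10' -> emit 'e', reset
Bit 9: prefix='1' (no match yet)
Bit 10: prefix='11' -> emit 'j', reset
Bit 11: prefix='0' -> emit 'k', reset
Bit 12: prefix='1' (no match yet)
Bit 13: prefix='10' -> emit 'e', reset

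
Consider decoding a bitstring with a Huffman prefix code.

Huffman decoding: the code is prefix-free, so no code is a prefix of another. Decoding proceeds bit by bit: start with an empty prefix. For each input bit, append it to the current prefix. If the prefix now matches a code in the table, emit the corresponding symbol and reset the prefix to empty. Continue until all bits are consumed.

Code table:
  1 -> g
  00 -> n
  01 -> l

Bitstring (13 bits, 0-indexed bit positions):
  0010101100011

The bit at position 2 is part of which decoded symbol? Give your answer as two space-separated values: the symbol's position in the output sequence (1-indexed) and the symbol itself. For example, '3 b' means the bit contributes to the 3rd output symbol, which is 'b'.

Bit 0: prefix='0' (no match yet)
Bit 1: prefix='00' -> emit 'n', reset
Bit 2: prefix='1' -> emit 'g', reset
Bit 3: prefix='0' (no match yet)
Bit 4: prefix='01' -> emit 'l', reset
Bit 5: prefix='0' (no match yet)
Bit 6: prefix='01' -> emit 'l', reset

Answer: 2 g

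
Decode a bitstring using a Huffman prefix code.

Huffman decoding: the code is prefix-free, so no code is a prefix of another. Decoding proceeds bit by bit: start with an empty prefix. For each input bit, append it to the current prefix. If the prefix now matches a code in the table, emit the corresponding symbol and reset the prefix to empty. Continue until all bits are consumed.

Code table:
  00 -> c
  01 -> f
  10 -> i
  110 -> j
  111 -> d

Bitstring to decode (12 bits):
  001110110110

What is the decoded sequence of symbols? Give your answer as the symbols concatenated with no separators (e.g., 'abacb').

Answer: cdfij

Derivation:
Bit 0: prefix='0' (no match yet)
Bit 1: prefix='00' -> emit 'c', reset
Bit 2: prefix='1' (no match yet)
Bit 3: prefix='11' (no match yet)
Bit 4: prefix='111' -> emit 'd', reset
Bit 5: prefix='0' (no match yet)
Bit 6: prefix='01' -> emit 'f', reset
Bit 7: prefix='1' (no match yet)
Bit 8: prefix='10' -> emit 'i', reset
Bit 9: prefix='1' (no match yet)
Bit 10: prefix='11' (no match yet)
Bit 11: prefix='110' -> emit 'j', reset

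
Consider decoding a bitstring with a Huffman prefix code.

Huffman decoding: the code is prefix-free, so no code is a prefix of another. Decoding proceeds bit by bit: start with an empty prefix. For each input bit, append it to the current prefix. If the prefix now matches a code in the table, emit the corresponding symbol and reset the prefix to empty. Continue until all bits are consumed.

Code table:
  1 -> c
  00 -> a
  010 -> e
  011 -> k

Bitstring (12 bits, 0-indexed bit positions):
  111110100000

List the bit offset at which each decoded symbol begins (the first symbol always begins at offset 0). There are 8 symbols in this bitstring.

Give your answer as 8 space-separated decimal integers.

Answer: 0 1 2 3 4 5 8 10

Derivation:
Bit 0: prefix='1' -> emit 'c', reset
Bit 1: prefix='1' -> emit 'c', reset
Bit 2: prefix='1' -> emit 'c', reset
Bit 3: prefix='1' -> emit 'c', reset
Bit 4: prefix='1' -> emit 'c', reset
Bit 5: prefix='0' (no match yet)
Bit 6: prefix='01' (no match yet)
Bit 7: prefix='010' -> emit 'e', reset
Bit 8: prefix='0' (no match yet)
Bit 9: prefix='00' -> emit 'a', reset
Bit 10: prefix='0' (no match yet)
Bit 11: prefix='00' -> emit 'a', reset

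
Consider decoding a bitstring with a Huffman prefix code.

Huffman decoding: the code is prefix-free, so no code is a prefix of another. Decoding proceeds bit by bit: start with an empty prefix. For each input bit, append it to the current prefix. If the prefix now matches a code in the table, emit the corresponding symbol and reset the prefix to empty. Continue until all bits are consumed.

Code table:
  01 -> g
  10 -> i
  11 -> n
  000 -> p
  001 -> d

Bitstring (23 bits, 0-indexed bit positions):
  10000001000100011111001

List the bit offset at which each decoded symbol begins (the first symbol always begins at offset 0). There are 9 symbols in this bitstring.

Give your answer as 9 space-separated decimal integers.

Bit 0: prefix='1' (no match yet)
Bit 1: prefix='10' -> emit 'i', reset
Bit 2: prefix='0' (no match yet)
Bit 3: prefix='00' (no match yet)
Bit 4: prefix='000' -> emit 'p', reset
Bit 5: prefix='0' (no match yet)
Bit 6: prefix='00' (no match yet)
Bit 7: prefix='001' -> emit 'd', reset
Bit 8: prefix='0' (no match yet)
Bit 9: prefix='00' (no match yet)
Bit 10: prefix='000' -> emit 'p', reset
Bit 11: prefix='1' (no match yet)
Bit 12: prefix='10' -> emit 'i', reset
Bit 13: prefix='0' (no match yet)
Bit 14: prefix='00' (no match yet)
Bit 15: prefix='001' -> emit 'd', reset
Bit 16: prefix='1' (no match yet)
Bit 17: prefix='11' -> emit 'n', reset
Bit 18: prefix='1' (no match yet)
Bit 19: prefix='11' -> emit 'n', reset
Bit 20: prefix='0' (no match yet)
Bit 21: prefix='00' (no match yet)
Bit 22: prefix='001' -> emit 'd', reset

Answer: 0 2 5 8 11 13 16 18 20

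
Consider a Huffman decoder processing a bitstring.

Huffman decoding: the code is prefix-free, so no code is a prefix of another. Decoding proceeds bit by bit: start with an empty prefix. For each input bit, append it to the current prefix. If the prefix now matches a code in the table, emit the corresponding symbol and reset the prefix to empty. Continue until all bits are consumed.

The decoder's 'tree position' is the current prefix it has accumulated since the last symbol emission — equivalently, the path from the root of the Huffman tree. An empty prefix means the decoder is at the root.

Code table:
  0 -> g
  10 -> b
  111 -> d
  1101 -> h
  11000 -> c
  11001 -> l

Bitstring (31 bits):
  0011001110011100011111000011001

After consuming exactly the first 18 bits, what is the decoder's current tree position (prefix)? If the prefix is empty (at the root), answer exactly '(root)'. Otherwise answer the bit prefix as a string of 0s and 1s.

Bit 0: prefix='0' -> emit 'g', reset
Bit 1: prefix='0' -> emit 'g', reset
Bit 2: prefix='1' (no match yet)
Bit 3: prefix='11' (no match yet)
Bit 4: prefix='110' (no match yet)
Bit 5: prefix='1100' (no match yet)
Bit 6: prefix='11001' -> emit 'l', reset
Bit 7: prefix='1' (no match yet)
Bit 8: prefix='11' (no match yet)
Bit 9: prefix='110' (no match yet)
Bit 10: prefix='1100' (no match yet)
Bit 11: prefix='11001' -> emit 'l', reset
Bit 12: prefix='1' (no match yet)
Bit 13: prefix='11' (no match yet)
Bit 14: prefix='110' (no match yet)
Bit 15: prefix='1100' (no match yet)
Bit 16: prefix='11000' -> emit 'c', reset
Bit 17: prefix='1' (no match yet)

Answer: 1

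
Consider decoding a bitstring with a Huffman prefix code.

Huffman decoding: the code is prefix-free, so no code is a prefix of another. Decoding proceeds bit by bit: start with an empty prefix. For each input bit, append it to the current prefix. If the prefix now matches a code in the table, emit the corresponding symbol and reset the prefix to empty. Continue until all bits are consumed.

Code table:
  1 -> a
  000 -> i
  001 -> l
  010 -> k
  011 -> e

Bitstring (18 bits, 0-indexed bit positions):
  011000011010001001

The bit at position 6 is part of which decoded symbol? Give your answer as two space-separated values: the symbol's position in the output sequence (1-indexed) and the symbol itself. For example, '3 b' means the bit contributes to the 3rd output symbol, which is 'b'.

Bit 0: prefix='0' (no match yet)
Bit 1: prefix='01' (no match yet)
Bit 2: prefix='011' -> emit 'e', reset
Bit 3: prefix='0' (no match yet)
Bit 4: prefix='00' (no match yet)
Bit 5: prefix='000' -> emit 'i', reset
Bit 6: prefix='0' (no match yet)
Bit 7: prefix='01' (no match yet)
Bit 8: prefix='011' -> emit 'e', reset
Bit 9: prefix='0' (no match yet)
Bit 10: prefix='01' (no match yet)

Answer: 3 e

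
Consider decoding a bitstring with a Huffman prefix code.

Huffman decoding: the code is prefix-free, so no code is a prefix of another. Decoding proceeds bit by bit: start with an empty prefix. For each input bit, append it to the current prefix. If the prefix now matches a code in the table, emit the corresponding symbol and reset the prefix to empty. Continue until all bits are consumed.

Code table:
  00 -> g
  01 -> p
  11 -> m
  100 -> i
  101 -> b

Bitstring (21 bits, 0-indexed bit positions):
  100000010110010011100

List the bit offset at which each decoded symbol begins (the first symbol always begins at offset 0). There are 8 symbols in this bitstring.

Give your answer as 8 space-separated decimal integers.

Answer: 0 3 5 7 10 13 16 18

Derivation:
Bit 0: prefix='1' (no match yet)
Bit 1: prefix='10' (no match yet)
Bit 2: prefix='100' -> emit 'i', reset
Bit 3: prefix='0' (no match yet)
Bit 4: prefix='00' -> emit 'g', reset
Bit 5: prefix='0' (no match yet)
Bit 6: prefix='00' -> emit 'g', reset
Bit 7: prefix='1' (no match yet)
Bit 8: prefix='10' (no match yet)
Bit 9: prefix='101' -> emit 'b', reset
Bit 10: prefix='1' (no match yet)
Bit 11: prefix='10' (no match yet)
Bit 12: prefix='100' -> emit 'i', reset
Bit 13: prefix='1' (no match yet)
Bit 14: prefix='10' (no match yet)
Bit 15: prefix='100' -> emit 'i', reset
Bit 16: prefix='1' (no match yet)
Bit 17: prefix='11' -> emit 'm', reset
Bit 18: prefix='1' (no match yet)
Bit 19: prefix='10' (no match yet)
Bit 20: prefix='100' -> emit 'i', reset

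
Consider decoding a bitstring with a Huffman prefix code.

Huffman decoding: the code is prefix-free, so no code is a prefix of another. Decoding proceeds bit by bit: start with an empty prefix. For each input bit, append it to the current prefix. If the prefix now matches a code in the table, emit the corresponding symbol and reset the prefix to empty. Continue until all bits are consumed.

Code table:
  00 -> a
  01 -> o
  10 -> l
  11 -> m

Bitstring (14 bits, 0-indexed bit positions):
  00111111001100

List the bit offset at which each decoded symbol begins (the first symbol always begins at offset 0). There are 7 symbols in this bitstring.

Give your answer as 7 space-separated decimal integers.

Answer: 0 2 4 6 8 10 12

Derivation:
Bit 0: prefix='0' (no match yet)
Bit 1: prefix='00' -> emit 'a', reset
Bit 2: prefix='1' (no match yet)
Bit 3: prefix='11' -> emit 'm', reset
Bit 4: prefix='1' (no match yet)
Bit 5: prefix='11' -> emit 'm', reset
Bit 6: prefix='1' (no match yet)
Bit 7: prefix='11' -> emit 'm', reset
Bit 8: prefix='0' (no match yet)
Bit 9: prefix='00' -> emit 'a', reset
Bit 10: prefix='1' (no match yet)
Bit 11: prefix='11' -> emit 'm', reset
Bit 12: prefix='0' (no match yet)
Bit 13: prefix='00' -> emit 'a', reset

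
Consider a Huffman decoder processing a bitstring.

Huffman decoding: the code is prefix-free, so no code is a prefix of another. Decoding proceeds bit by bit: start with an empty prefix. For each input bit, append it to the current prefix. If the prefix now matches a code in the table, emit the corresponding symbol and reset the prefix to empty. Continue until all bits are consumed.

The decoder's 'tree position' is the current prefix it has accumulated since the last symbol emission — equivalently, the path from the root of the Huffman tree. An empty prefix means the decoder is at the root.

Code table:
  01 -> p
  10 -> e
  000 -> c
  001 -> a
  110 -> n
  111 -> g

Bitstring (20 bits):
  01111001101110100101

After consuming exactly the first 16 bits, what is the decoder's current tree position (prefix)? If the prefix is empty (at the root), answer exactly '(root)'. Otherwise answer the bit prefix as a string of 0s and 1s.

Bit 0: prefix='0' (no match yet)
Bit 1: prefix='01' -> emit 'p', reset
Bit 2: prefix='1' (no match yet)
Bit 3: prefix='11' (no match yet)
Bit 4: prefix='111' -> emit 'g', reset
Bit 5: prefix='0' (no match yet)
Bit 6: prefix='00' (no match yet)
Bit 7: prefix='001' -> emit 'a', reset
Bit 8: prefix='1' (no match yet)
Bit 9: prefix='10' -> emit 'e', reset
Bit 10: prefix='1' (no match yet)
Bit 11: prefix='11' (no match yet)
Bit 12: prefix='111' -> emit 'g', reset
Bit 13: prefix='0' (no match yet)
Bit 14: prefix='01' -> emit 'p', reset
Bit 15: prefix='0' (no match yet)

Answer: 0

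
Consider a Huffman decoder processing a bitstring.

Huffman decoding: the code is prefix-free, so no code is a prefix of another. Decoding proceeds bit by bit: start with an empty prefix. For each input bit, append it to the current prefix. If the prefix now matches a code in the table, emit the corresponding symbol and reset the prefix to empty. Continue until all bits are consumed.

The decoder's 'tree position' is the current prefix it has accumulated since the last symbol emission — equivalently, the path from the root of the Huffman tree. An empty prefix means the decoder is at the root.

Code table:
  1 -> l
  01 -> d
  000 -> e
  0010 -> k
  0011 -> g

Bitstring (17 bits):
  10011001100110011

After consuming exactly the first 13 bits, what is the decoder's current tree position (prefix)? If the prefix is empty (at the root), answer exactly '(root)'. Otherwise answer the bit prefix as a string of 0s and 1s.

Bit 0: prefix='1' -> emit 'l', reset
Bit 1: prefix='0' (no match yet)
Bit 2: prefix='00' (no match yet)
Bit 3: prefix='001' (no match yet)
Bit 4: prefix='0011' -> emit 'g', reset
Bit 5: prefix='0' (no match yet)
Bit 6: prefix='00' (no match yet)
Bit 7: prefix='001' (no match yet)
Bit 8: prefix='0011' -> emit 'g', reset
Bit 9: prefix='0' (no match yet)
Bit 10: prefix='00' (no match yet)
Bit 11: prefix='001' (no match yet)
Bit 12: prefix='0011' -> emit 'g', reset

Answer: (root)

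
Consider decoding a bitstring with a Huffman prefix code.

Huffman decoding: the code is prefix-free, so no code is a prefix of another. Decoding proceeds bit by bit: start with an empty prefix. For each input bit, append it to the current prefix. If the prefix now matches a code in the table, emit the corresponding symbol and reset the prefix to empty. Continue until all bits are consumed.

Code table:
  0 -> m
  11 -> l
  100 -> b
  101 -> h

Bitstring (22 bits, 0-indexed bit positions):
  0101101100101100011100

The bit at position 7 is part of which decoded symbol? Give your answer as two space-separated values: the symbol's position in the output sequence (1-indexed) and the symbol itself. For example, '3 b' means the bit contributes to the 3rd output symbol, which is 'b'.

Answer: 4 b

Derivation:
Bit 0: prefix='0' -> emit 'm', reset
Bit 1: prefix='1' (no match yet)
Bit 2: prefix='10' (no match yet)
Bit 3: prefix='101' -> emit 'h', reset
Bit 4: prefix='1' (no match yet)
Bit 5: prefix='10' (no match yet)
Bit 6: prefix='101' -> emit 'h', reset
Bit 7: prefix='1' (no match yet)
Bit 8: prefix='10' (no match yet)
Bit 9: prefix='100' -> emit 'b', reset
Bit 10: prefix='1' (no match yet)
Bit 11: prefix='10' (no match yet)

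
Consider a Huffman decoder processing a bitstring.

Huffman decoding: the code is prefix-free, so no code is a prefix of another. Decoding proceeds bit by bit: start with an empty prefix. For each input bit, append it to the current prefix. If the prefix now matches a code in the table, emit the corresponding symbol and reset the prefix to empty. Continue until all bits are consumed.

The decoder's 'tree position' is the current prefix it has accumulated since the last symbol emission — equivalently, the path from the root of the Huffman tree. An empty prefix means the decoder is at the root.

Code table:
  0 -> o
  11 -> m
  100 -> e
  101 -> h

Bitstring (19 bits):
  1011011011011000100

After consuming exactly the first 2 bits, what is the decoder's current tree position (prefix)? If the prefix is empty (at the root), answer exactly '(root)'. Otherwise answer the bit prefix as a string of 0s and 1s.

Bit 0: prefix='1' (no match yet)
Bit 1: prefix='10' (no match yet)

Answer: 10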